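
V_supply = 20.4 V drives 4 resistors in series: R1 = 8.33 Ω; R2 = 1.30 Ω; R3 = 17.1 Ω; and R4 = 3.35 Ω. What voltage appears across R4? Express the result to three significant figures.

V ≈ 2.27 V

Total series resistance ΣR = 8.33 + 1.30 + 17.1 + 3.35 = 30.08 Ω.
By the voltage-divider rule, V = 20.4 × 3.350/30.08 = 2.272 V.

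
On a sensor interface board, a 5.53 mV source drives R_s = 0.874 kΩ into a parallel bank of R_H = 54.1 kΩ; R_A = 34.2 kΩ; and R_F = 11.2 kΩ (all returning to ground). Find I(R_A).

Equivalent of the parallel group: R_p = 7.299 kΩ.
Node voltage V_A = V_supply · R_p/(R_s + R_p) = 5.53 × 0.8931 = 4.939 mV.
Branch current I = V_A/R_A = 4.939/34.2 = 0.1444 µA.

I ≈ 0.144 µA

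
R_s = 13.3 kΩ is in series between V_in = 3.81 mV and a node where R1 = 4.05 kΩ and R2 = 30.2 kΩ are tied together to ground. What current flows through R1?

I ≈ 0.199 µA

Parallel bank: R_p = 1/(1/4.05 + 1/30.2) = 3.571 kΩ.
V_A = 3.81 × 3.571/16.87 = 0.8065 mV.
I(R1) = V_A / R1 = 0.8065/4.05 = 0.1991 µA.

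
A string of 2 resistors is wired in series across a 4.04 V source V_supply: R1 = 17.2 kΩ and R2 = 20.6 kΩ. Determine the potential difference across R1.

V ≈ 1.84 V

ΣR = 17.2 + 20.6 = 37.80 kΩ.
Voltage divider: V = V_supply · (17.20 / 37.80) = 4.04 × 0.4550 = 1.838 V.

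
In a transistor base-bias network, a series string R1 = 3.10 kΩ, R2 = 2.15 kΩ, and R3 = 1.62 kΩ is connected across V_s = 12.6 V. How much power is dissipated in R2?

P ≈ 7.23 mW

Series current I = V_s/ΣR = 12.6/6.870 = 1.834 mA.
P(R2) = I²·R2 = (1.834)² × 2.15 = 7.232 mW.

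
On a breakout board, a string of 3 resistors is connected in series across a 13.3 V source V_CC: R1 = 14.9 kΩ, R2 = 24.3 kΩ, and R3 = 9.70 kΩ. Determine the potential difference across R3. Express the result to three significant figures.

V ≈ 2.64 V

Total series resistance ΣR = 14.9 + 24.3 + 9.70 = 48.90 kΩ.
By the voltage-divider rule, V = 13.3 × 9.700/48.90 = 2.638 V.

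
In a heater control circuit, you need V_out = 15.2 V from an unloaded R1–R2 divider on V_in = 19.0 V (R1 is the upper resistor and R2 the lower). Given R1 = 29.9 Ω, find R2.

The divider ratio is R2/(R1+R2) = 15.2/19.0 = 0.8000.
Rearranging, R2 = R1·k/(1−k) = 29.9 × 4.000 = 119.6 Ω.

R2 ≈ 120 Ω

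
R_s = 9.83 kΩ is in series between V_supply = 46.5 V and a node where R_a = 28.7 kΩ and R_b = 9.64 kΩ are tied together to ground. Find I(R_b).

I ≈ 2.04 mA

Equivalent of the parallel group: R_p = 7.216 kΩ.
V_A = 46.5 × 7.216/17.05 = 19.68 V.
I(R_b) = V_A / R_b = 19.68/9.64 = 2.042 mA.
(Equivalently: I_total = 2.728 mA, then current-divider fraction G_k/ΣG = 0.7486.)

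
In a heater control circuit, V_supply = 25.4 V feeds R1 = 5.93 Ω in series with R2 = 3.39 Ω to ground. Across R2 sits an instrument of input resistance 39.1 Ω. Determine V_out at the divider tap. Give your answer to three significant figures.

The load sits in parallel with R2, giving an effective lower resistance R2' = R2·R_L/(R2+R_L) = 3.120 Ω.
Then V_out = V_supply · R2'/(R1 + R2') = 25.4 × 3.120/9.050 = 8.756 V.
(Unloaded it would be 9.24 V; the load pulls it down.)

V_out ≈ 8.76 V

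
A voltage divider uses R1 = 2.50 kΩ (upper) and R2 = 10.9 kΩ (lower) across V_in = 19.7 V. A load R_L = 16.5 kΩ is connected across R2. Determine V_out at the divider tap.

V_out ≈ 14.3 V

The load sits in parallel with R2, giving an effective lower resistance R2' = R2·R_L/(R2+R_L) = 6.564 kΩ.
Voltage divider with the loaded lower leg: V_out = 19.7 × 6.564/(2.50 + 6.564) = 19.7 × 0.7242 = 14.27 V.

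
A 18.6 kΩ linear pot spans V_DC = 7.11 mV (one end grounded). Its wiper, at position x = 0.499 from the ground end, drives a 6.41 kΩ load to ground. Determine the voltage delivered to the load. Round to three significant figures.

The pot divides into 9.319 kΩ above the wiper and 9.281 kΩ below.
(x·R_p) ‖ R_L = 3.791 kΩ.
Loaded-divider output: V_out = 7.11 × 0.2892 = 2.056 mV.

V_out ≈ 2.06 mV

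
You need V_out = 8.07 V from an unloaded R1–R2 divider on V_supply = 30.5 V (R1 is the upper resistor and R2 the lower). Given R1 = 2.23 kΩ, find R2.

Required fraction k = V_out/V_supply = 0.2646.
R2 = R1 · 0.2646/(1 − 0.2646) = 0.8023 kΩ.

R2 ≈ 0.802 kΩ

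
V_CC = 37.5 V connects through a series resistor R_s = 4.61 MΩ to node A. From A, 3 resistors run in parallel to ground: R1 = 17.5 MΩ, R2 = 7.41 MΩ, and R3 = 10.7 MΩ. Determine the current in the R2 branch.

Equivalent of the parallel group: R_p = 3.502 MΩ.
Node voltage V_A = V_CC · R_p/(R_s + R_p) = 37.5 × 0.4317 = 16.19 V.
I(R2) = V_A / R2 = 16.19/7.41 = 2.185 µA.

I ≈ 2.18 µA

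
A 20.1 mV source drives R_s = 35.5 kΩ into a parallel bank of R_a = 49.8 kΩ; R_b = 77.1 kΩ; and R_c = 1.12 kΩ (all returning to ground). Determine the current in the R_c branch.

Parallel bank: R_p = 1/(1/49.8 + 1/77.1 + 1/1.12) = 1.080 kΩ.
Node voltage V_A = V_s · R_p/(R_s + R_p) = 20.1 × 0.02952 = 0.5935 mV.
Branch current I = V_A/R_c = 0.5935/1.12 = 0.5299 µA.

I ≈ 0.530 µA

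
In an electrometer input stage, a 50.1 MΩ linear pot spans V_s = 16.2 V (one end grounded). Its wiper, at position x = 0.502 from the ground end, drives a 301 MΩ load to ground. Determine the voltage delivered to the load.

V_out ≈ 7.81 V

Split the track: R_lower = x·R_p = 25.15 MΩ, R_upper = (1−x)·R_p = 24.95 MΩ.
R_L loads the lower segment: effective lower R = 23.21 MΩ.
Then V_out = V_s · 23.21/(24.95 + 23.21) = 7.808 V.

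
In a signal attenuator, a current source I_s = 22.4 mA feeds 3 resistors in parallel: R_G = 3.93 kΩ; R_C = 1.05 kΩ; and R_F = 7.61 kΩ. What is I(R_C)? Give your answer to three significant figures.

I ≈ 15.9 mA

Conductances: ΣG = 1/3.93 + 1/1.05 + 1/7.61 = 1.338 (1/kΩ).
R_C takes the fraction G_k/ΣG = 0.9524/1.338 = 0.7117, so I = 22.4 × 0.7117 = 15.94 mA.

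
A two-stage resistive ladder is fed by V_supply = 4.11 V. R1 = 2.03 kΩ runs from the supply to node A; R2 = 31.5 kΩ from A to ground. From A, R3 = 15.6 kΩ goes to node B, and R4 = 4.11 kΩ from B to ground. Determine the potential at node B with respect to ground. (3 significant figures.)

Looking into the second stage from A: R3 + R4 = 19.71 kΩ appears in parallel with R2.
Effective lower resistance at A: R2 ‖ 19.71 = 12.12 kΩ.
V_A = 4.11 × 12.12/(2.03 + 12.12) = 3.521 V.
Then the unloaded second divider: V_B = V_A × R4/(R3+R4) = 3.521 × 0.2085 = 0.7341 V.

V_B ≈ 0.734 V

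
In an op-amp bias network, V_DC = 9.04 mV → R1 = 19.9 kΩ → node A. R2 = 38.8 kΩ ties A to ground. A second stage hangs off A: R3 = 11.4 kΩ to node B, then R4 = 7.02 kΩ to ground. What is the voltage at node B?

V_B ≈ 1.33 mV

Node A sees R2 in parallel with the series input of stage 2, R3 + R4 = 18.42 kΩ.
R2 ‖ (R3+R4) = 12.49 kΩ.
So V_A = 9.04 × 0.3856 = 3.486 mV.
Then the unloaded second divider: V_B = V_A × R4/(R3+R4) = 3.486 × 0.3811 = 1.329 mV.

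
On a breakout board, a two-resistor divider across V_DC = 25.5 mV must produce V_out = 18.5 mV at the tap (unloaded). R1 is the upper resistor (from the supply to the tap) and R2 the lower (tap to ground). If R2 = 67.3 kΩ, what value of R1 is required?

Required fraction k = V_out/V_DC = 0.7255.
R1 = R2·(1/k − 1) = 67.3 × 0.3784 = 25.46 kΩ.

R1 ≈ 25.5 kΩ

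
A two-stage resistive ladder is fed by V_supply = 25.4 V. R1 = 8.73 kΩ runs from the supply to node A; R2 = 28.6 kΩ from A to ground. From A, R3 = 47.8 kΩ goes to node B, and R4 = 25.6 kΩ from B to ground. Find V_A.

V_A ≈ 17.8 V

Node A sees R2 in parallel with the series input of stage 2, R3 + R4 = 73.40 kΩ.
R2 ‖ (R3+R4) = 20.58 kΩ.
First divider: V_A = V_supply · 20.58/(8.73 + 20.58) = 17.83 V.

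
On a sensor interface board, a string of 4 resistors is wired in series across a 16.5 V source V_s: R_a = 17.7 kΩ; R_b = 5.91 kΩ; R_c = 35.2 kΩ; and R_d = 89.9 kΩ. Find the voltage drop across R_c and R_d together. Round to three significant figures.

V ≈ 13.9 V

Total series resistance ΣR = 17.7 + 5.91 + 35.2 + 89.9 = 148.7 kΩ.
R_{R_c..R_d} = 35.2 + 89.9 = 125.1 kΩ.
By the voltage-divider rule, V = 16.5 × 125.1/148.7 = 13.88 V.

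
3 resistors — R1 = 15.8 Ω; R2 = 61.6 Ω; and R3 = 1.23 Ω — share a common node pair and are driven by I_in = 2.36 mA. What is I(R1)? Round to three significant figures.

I ≈ 0.167 mA

Conductances: ΣG = 1/15.8 + 1/61.6 + 1/1.23 = 0.8925 (1/Ω).
By the current-divider rule, I = I_in · G_k/ΣG = 2.36 × 0.07091 = 0.1674 mA.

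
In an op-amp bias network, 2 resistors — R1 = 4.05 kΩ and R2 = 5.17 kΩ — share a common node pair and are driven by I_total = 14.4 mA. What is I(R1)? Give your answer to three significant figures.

I ≈ 8.07 mA

With just two branches, the current splits inversely with resistance.
So I = 14.4 × 5.17/9.220 = 8.075 mA.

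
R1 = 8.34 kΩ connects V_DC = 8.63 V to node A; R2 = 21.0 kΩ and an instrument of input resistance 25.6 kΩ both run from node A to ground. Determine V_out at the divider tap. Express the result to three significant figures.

V_out ≈ 5.01 V

The load sits in parallel with R2, giving an effective lower resistance R2' = R2·R_L/(R2+R_L) = 11.54 kΩ.
Voltage divider with the loaded lower leg: V_out = 8.63 × 11.54/(8.34 + 11.54) = 8.63 × 0.5804 = 5.009 V.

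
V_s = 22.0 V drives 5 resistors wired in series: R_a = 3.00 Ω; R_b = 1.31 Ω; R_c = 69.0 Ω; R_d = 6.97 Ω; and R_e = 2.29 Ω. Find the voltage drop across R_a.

Series total: ΣR = 3.00 + 1.31 + 69.0 + 6.97 + 2.29 = 82.57 Ω.
By the voltage-divider rule, V = 22.0 × 3.000/82.57 = 0.7993 V.

V ≈ 0.799 V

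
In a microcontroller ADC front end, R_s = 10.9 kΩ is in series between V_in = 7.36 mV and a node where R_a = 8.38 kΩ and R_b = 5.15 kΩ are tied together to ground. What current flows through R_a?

Combine the parallel branches: R_p = (1/8.38 + 1/5.15)⁻¹ = 3.190 kΩ.
V_A by voltage divider: V_A = 7.36 × 3.190/(10.9 + 3.190) = 1.666 mV.
I(R_a) = V_A / R_a = 1.666/8.38 = 0.1988 µA.

I ≈ 0.199 µA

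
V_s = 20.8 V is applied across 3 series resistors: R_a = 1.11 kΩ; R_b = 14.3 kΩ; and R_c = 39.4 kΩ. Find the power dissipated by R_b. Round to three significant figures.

P ≈ 2.06 mW

ΣR = 54.81 kΩ → I = 20.8/54.81 = 0.3795 mA.
P(R_b) = I²·R_b = (0.3795)² × 14.3 = 2.059 mW.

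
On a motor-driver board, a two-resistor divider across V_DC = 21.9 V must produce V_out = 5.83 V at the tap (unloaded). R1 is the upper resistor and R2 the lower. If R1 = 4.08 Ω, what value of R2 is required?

R2 ≈ 1.48 Ω

The divider ratio is R2/(R1+R2) = 5.83/21.9 = 0.2662.
Rearranging, R2 = R1·k/(1−k) = 4.08 × 0.3628 = 1.480 Ω.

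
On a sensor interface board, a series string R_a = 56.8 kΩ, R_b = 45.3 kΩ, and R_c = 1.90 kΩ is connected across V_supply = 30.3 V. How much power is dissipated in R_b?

P ≈ 3.85 mW

Series current I = V_supply/ΣR = 30.3/104.0 = 0.2913 mA.
P(R_b) = I²·R_b = (0.2913)² × 45.3 = 3.845 mW.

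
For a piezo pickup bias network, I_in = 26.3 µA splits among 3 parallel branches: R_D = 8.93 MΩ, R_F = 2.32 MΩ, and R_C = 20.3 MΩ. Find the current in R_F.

Total conductance ΣG = 1/8.93 + 1/2.32 + 1/20.3 = 0.5923 (units of 1/MΩ).
By the current-divider rule, I = I_in · G_k/ΣG = 26.3 × 0.7278 = 19.14 µA.

I ≈ 19.1 µA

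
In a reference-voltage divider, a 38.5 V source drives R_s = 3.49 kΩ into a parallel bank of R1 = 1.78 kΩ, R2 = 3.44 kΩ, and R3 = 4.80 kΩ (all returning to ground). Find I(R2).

Equivalent of the parallel group: R_p = 0.9427 kΩ.
V_A by voltage divider: V_A = 38.5 × 0.9427/(3.49 + 0.9427) = 8.187 V.
I(R2) = V_A / R2 = 8.187/3.44 = 2.380 mA.

I ≈ 2.38 mA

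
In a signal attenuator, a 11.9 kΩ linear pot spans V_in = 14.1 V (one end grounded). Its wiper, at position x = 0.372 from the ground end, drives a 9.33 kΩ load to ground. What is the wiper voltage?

The pot divides into 7.473 kΩ above the wiper and 4.427 kΩ below.
R_L loads the lower segment: effective lower R = 3.002 kΩ.
V_out = 14.1 × 3.002/(7.473 + 3.002) = 4.041 V.
(Unloaded: V_out = x·V_in = 5.25 V.)

V_out ≈ 4.04 V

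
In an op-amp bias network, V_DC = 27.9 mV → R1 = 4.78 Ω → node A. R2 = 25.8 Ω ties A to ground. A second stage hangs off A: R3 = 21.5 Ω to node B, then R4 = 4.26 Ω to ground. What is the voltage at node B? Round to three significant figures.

V_B ≈ 3.37 mV

Looking into the second stage from A: R3 + R4 = 25.76 Ω appears in parallel with R2.
Effective lower resistance at A: R2 ‖ 25.76 = 12.89 Ω.
First divider: V_A = V_DC · 12.89/(4.78 + 12.89) = 20.35 mV.
V_B = V_A × 0.1654 = 3.366 mV.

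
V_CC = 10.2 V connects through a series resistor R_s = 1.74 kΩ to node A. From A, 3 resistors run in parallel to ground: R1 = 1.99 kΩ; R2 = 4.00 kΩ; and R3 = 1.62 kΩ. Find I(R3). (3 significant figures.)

Equivalent of the parallel group: R_p = 0.7300 kΩ.
V_A by voltage divider: V_A = 10.2 × 0.7300/(1.74 + 0.7300) = 3.015 V.
I(R3) = V_A / R3 = 3.015/1.62 = 1.861 mA.

I ≈ 1.86 mA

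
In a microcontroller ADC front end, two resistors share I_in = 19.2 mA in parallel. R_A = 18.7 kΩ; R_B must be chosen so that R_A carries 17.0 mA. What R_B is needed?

The fraction through R_A equals R_B/(R_A+R_B).
With f = 0.8854, R_B = R_A · f/(1−f) = 18.7 × 7.727 = 144.5 kΩ.

R_B ≈ 145 kΩ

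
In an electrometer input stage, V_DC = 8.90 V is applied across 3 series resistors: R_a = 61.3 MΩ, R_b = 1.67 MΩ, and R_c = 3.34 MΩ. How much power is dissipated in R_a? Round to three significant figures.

Series current I = V_DC/ΣR = 8.90/66.31 = 0.1342 µA.
P(R_a) = I²·R_a = (0.1342)² × 61.3 = 1.104 µW.

P ≈ 1.10 µW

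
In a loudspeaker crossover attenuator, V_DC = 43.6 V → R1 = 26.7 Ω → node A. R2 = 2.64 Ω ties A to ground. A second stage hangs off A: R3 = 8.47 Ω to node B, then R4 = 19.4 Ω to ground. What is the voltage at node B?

V_B ≈ 2.51 V

Looking into the second stage from A: R3 + R4 = 27.87 Ω appears in parallel with R2.
R2 ‖ (R3+R4) = 2.412 Ω.
So V_A = 43.6 × 0.08284 = 3.612 V.
Then the unloaded second divider: V_B = V_A × R4/(R3+R4) = 3.612 × 0.6961 = 2.514 V.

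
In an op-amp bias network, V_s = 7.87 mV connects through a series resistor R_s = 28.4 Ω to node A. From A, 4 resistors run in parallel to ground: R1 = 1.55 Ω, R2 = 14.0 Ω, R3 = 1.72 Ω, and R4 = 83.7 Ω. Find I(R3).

I ≈ 0.120 mA

Combine the parallel branches: R_p = (1/1.55 + 1/14.0 + 1/1.72 + 1/83.7)⁻¹ = 0.7634 Ω.
Node voltage V_A = V_s · R_p/(R_s + R_p) = 7.87 × 0.02618 = 0.2060 mV.
I(R3) = V_A / R3 = 0.2060/1.72 = 0.1198 mA.
(Check via current divider: I_total = 0.2699 mA; share G_k/ΣG = 0.4438 → same result.)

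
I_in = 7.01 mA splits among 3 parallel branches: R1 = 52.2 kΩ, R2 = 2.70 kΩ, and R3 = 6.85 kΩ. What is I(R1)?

I ≈ 0.251 mA

Total conductance ΣG = 1/52.2 + 1/2.70 + 1/6.85 = 0.5355 (units of 1/kΩ).
By the current-divider rule, I = I_in · G_k/ΣG = 7.01 × 0.03577 = 0.2508 mA.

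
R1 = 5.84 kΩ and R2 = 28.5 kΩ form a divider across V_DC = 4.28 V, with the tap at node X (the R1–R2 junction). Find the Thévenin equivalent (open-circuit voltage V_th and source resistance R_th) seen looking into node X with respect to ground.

Open-circuit (no load on X): V_th = V_DC · R2/(R1 + R2) = 4.28 × 28.5/(5.840 + 28.5) = 3.552 V.
Zeroing V_DC shorts the top of R1 to ground, so R_th = R1 ‖ R2 = 4.847 kΩ.

V_th ≈ 3.55 V, R_th ≈ 4.85 kΩ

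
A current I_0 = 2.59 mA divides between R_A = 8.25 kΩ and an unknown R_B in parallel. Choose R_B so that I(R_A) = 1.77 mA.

R_B ≈ 17.8 kΩ

The fraction through R_A equals R_B/(R_A+R_B).
With f = 0.6834, R_B = R_A · f/(1−f) = 8.25 × 2.159 = 17.81 kΩ.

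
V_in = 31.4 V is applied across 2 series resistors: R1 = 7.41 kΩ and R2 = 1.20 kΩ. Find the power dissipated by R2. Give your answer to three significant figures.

P ≈ 16.0 mW

The common current is I = 31.4/8.610 = 3.647 mA.
P = I²R = 13.30 × 1.20 = 15.96 mW.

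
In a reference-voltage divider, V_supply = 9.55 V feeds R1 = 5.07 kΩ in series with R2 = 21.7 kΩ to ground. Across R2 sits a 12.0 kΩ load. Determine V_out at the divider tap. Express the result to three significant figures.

V_out ≈ 5.77 V

R2 ‖ R_L = (21.7 × 12.0)/(21.7 + 12.0) = 7.727 kΩ.
Voltage divider with the loaded lower leg: V_out = 9.55 × 7.727/(5.07 + 7.727) = 9.55 × 0.6038 = 5.766 V.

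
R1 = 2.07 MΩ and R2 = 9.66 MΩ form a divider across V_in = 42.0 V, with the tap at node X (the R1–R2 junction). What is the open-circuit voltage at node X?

With X open, the divider is unloaded: V_th = 42.0 × 9.66/11.73 = 34.59 V.

V_th ≈ 34.6 V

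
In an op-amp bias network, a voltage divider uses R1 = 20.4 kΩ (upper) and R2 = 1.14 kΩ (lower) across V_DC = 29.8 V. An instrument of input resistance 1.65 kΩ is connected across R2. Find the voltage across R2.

R2 ‖ R_L = (1.14 × 1.65)/(1.14 + 1.65) = 0.6742 kΩ.
Voltage divider with the loaded lower leg: V_out = 29.8 × 0.6742/(20.4 + 0.6742) = 29.8 × 0.03199 = 0.9533 V.

V_out ≈ 0.953 V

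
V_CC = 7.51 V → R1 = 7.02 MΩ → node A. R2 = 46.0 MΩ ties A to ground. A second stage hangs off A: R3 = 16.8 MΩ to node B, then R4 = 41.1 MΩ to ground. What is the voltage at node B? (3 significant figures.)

V_B ≈ 4.18 V

The second stage (R3 + R4 = 57.90 MΩ) loads node A in parallel with R2.
R2 ‖ (R3+R4) = 25.63 MΩ.
So V_A = 7.51 × 0.7850 = 5.896 V.
Stage 2 is unloaded, so V_B = V_A · R4/(R3+R4) = 5.896 × 41.1/57.90 = 4.185 V.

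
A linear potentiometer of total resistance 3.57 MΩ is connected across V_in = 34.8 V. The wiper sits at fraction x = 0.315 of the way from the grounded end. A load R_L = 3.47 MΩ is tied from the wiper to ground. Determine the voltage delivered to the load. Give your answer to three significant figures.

V_out ≈ 8.97 V

Split the track: R_lower = x·R_p = 1.125 MΩ, R_upper = (1−x)·R_p = 2.445 MΩ.
Lower segment in parallel with the load: 1.125 ‖ 3.47 = 0.8493 MΩ.
V_out = 34.8 × 0.8493/(2.445 + 0.8493) = 8.971 V.
(Unloaded: V_out = x·V_in = 11.0 V.)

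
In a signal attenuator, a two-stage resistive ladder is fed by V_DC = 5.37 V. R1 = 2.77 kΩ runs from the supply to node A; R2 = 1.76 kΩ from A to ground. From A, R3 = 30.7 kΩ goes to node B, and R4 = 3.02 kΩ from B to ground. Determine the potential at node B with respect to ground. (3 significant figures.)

V_B ≈ 0.181 V

Node A sees R2 in parallel with the series input of stage 2, R3 + R4 = 33.72 kΩ.
R2 ‖ (R3+R4) = 1.673 kΩ.
First divider: V_A = V_DC · 1.673/(2.77 + 1.673) = 2.022 V.
Then the unloaded second divider: V_B = V_A × R4/(R3+R4) = 2.022 × 0.08956 = 0.1811 V.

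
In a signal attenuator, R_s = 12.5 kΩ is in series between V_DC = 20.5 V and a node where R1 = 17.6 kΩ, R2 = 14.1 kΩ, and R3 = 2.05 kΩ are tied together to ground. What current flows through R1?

Equivalent of the parallel group: R_p = 1.625 kΩ.
V_A by voltage divider: V_A = 20.5 × 1.625/(12.5 + 1.625) = 2.358 V.
Branch current I = V_A/R1 = 2.358/17.6 = 0.1340 mA.

I ≈ 0.134 mA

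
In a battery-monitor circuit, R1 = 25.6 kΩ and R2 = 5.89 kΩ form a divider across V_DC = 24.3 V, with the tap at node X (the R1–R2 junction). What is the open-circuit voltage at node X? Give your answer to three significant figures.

V_th ≈ 4.55 V

With X open, the divider is unloaded: V_th = 24.3 × 5.89/31.49 = 4.545 V.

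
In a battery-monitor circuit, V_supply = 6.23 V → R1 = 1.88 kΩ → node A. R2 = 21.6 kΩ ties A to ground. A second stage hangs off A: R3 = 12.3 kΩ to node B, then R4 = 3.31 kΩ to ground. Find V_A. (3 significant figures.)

The second stage (R3 + R4 = 15.61 kΩ) loads node A in parallel with R2.
Effective lower resistance at A: R2 ‖ 15.61 = 9.061 kΩ.
First divider: V_A = V_supply · 9.061/(1.88 + 9.061) = 5.160 V.

V_A ≈ 5.16 V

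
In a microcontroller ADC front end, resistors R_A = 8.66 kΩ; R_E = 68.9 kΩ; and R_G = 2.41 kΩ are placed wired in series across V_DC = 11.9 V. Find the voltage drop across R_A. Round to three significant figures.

Series total: ΣR = 8.66 + 68.9 + 2.41 = 79.97 kΩ.
Voltage divider: V = V_DC · (8.660 / 79.97) = 11.9 × 0.1083 = 1.289 V.

V ≈ 1.29 V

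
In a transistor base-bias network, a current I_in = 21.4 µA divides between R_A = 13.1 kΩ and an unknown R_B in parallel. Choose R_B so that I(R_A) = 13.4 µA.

R_B ≈ 21.9 kΩ

In a two-way split, I_A/I_in = R_B/(R_A + R_B).
With f = 0.6262, R_B = R_A · f/(1−f) = 13.1 × 1.675 = 21.94 kΩ.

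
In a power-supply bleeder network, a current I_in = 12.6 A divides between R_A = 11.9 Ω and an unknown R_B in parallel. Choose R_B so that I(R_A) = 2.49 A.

In a two-way split, I_A/I_in = R_B/(R_A + R_B).
2.49/12.6 = R_B/(R_A + R_B) → R_B = R_A · (0.1976)/(1 − 0.1976) = 11.9 × 0.2463 = 2.931 Ω.

R_B ≈ 2.93 Ω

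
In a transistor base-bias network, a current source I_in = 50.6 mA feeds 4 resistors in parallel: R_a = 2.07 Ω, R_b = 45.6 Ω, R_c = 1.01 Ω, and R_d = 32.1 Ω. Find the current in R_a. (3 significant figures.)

I ≈ 16.0 mA

Total conductance ΣG = 1/2.07 + 1/45.6 + 1/1.01 + 1/32.1 = 1.526 (units of 1/Ω).
By the current-divider rule, I = I_in · G_k/ΣG = 50.6 × 0.3165 = 16.02 mA.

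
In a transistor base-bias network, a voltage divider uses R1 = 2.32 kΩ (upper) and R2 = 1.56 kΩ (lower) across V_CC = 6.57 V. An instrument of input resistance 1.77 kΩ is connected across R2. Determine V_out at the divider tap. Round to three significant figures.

First combine the lower leg with the load: R2 ‖ R_L = 0.8292 kΩ.
Then V_out = V_CC · R2'/(R1 + R2') = 6.57 × 0.8292/3.149 = 1.730 V.
(Unloaded it would be 2.64 V; the load pulls it down.)

V_out ≈ 1.73 V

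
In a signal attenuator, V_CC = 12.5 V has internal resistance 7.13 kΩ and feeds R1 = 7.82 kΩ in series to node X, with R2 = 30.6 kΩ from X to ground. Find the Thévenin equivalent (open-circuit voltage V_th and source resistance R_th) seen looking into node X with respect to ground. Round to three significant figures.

R1' = 7.13 + 7.82 = 14.95 kΩ (source resistance + R1).
V_th is the unloaded tap voltage: V_CC · R2/(R1'+R2) = 12.5 × 0.6718 = 8.397 V.
Looking into X with the source shorted: R_th = R1'·R2/(R1'+R2) = 14.95 × 30.6/45.55 = 10.04 kΩ.

V_th ≈ 8.40 V, R_th ≈ 10.0 kΩ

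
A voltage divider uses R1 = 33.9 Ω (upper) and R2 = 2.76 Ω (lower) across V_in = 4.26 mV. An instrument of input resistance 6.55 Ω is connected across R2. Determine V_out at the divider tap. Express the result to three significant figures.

V_out ≈ 0.231 mV

The load sits in parallel with R2, giving an effective lower resistance R2' = R2·R_L/(R2+R_L) = 1.942 Ω.
Now apply the divider: V_out = 4.26 × 0.05418 = 0.2308 mV.
(Unloaded it would be 0.321 mV; the load pulls it down.)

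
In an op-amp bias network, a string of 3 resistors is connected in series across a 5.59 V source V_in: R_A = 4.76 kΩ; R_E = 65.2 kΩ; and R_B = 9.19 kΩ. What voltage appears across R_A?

V ≈ 0.336 V

Total series resistance ΣR = 4.76 + 65.2 + 9.19 = 79.15 kΩ.
Voltage divider: V = V_in · (4.760 / 79.15) = 5.59 × 0.06014 = 0.3362 V.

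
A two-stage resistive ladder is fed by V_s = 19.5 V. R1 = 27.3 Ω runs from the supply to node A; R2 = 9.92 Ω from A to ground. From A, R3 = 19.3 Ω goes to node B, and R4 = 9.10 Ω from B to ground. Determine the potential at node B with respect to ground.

Looking into the second stage from A: R3 + R4 = 28.40 Ω appears in parallel with R2.
R2 ‖ (R3+R4) = 7.352 Ω.
So V_A = 19.5 × 0.2122 = 4.137 V.
V_B = V_A × 0.3204 = 1.326 V.

V_B ≈ 1.33 V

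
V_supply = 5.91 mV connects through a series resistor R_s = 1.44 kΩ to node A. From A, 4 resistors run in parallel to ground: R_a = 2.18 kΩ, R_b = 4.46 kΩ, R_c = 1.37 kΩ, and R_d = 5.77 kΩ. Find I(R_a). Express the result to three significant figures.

Equivalent of the parallel group: R_p = 0.6305 kΩ.
Node voltage V_A = V_supply · R_p/(R_s + R_p) = 5.91 × 0.3045 = 1.800 mV.
Branch current I = V_A/R_a = 1.800/2.18 = 0.8255 µA.
(Check via current divider: I_total = 2.854 µA; share G_k/ΣG = 0.2892 → same result.)

I ≈ 0.825 µA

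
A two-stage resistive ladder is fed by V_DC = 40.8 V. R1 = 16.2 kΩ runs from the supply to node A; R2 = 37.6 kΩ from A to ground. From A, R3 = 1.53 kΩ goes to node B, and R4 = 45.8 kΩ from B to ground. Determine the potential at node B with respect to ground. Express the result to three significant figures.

The second stage (R3 + R4 = 47.33 kΩ) loads node A in parallel with R2.
Effective lower resistance at A: R2 ‖ 47.33 = 20.95 kΩ.
So V_A = 40.8 × 0.5640 = 23.01 V.
V_B = V_A × 0.9677 = 22.27 V.

V_B ≈ 22.3 V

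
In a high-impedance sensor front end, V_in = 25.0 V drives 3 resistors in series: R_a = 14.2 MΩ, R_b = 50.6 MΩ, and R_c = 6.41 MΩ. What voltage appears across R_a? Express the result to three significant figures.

V ≈ 4.99 V

Total series resistance ΣR = 14.2 + 50.6 + 6.41 = 71.21 MΩ.
V = V_in · R/ΣR = 25.0 × 0.1994 = 4.985 V.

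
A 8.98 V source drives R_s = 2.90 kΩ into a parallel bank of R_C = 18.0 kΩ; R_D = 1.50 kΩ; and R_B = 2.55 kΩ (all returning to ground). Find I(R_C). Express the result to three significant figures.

Equivalent of the parallel group: R_p = 0.8974 kΩ.
Node voltage V_A = V_s · R_p/(R_s + R_p) = 8.98 × 0.2363 = 2.122 V.
I(R_C) = V_A / R_C = 2.122/18.0 = 0.1179 mA.

I ≈ 0.118 mA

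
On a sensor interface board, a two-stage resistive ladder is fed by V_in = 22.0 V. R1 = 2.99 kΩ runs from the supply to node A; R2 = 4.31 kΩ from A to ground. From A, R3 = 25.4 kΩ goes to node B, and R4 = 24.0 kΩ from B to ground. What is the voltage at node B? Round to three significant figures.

V_B ≈ 6.09 V

Looking into the second stage from A: R3 + R4 = 49.40 kΩ appears in parallel with R2.
R2 ‖ (R3+R4) = 3.964 kΩ.
First divider: V_A = V_in · 3.964/(2.99 + 3.964) = 12.54 V.
V_B = V_A × 0.4858 = 6.093 V.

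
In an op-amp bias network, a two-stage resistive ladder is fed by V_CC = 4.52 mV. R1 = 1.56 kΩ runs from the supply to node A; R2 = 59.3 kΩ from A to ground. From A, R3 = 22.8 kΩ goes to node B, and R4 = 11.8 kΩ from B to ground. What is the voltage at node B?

V_B ≈ 1.44 mV

The second stage (R3 + R4 = 34.60 kΩ) loads node A in parallel with R2.
R2 ‖ (R3+R4) = 21.85 kΩ.
First divider: V_A = V_CC · 21.85/(1.56 + 21.85) = 4.219 mV.
Stage 2 is unloaded, so V_B = V_A · R4/(R3+R4) = 4.219 × 11.8/34.60 = 1.439 mV.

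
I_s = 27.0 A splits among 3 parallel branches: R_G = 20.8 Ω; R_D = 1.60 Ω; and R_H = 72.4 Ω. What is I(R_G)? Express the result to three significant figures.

I ≈ 1.89 A

ΣG = 1/20.8 + 1/1.60 + 1/72.4 = 0.6869.
By the current-divider rule, I = I_s · G_k/ΣG = 27.0 × 0.06999 = 1.890 A.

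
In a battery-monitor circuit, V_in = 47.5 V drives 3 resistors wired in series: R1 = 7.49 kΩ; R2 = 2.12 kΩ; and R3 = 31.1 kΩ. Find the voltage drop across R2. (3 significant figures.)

Total series resistance ΣR = 7.49 + 2.12 + 31.1 = 40.71 kΩ.
V = V_in · R/ΣR = 47.5 × 0.05208 = 2.474 V.

V ≈ 2.47 V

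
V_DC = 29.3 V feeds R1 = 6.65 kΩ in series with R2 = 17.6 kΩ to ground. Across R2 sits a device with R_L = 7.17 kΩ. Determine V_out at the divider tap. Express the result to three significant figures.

R2 ‖ R_L = (17.6 × 7.17)/(17.6 + 7.17) = 5.095 kΩ.
Now apply the divider: V_out = 29.3 × 0.4338 = 12.71 V.

V_out ≈ 12.7 V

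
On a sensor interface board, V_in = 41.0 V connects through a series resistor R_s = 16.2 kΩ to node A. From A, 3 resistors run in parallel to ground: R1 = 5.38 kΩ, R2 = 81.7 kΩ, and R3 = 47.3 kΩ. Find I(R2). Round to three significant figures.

I ≈ 0.110 mA

Parallel bank: R_p = 1/(1/5.38 + 1/81.7 + 1/47.3) = 4.561 kΩ.
V_A by voltage divider: V_A = 41.0 × 4.561/(16.2 + 4.561) = 9.007 V.
I(R2) = V_A / R2 = 9.007/81.7 = 0.1102 mA.
(Equivalently: I_total = 1.975 mA, then current-divider fraction G_k/ΣG = 0.05582.)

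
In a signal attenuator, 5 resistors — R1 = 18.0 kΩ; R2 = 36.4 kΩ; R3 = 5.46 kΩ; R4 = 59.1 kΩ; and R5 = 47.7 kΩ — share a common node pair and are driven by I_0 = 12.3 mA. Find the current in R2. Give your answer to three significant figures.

ΣG = 1/18.0 + 1/36.4 + 1/5.46 + 1/59.1 + 1/47.7 = 0.3041.
R2 takes the fraction G_k/ΣG = 0.02747/0.3041 = 0.09035, so I = 12.3 × 0.09035 = 1.111 mA.

I ≈ 1.11 mA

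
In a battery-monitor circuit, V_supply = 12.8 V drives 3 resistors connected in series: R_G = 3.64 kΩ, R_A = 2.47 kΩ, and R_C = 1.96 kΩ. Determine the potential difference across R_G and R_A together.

V ≈ 9.69 V

ΣR = 3.64 + 2.47 + 1.96 = 8.070 kΩ.
R_{R_G..R_A} = 3.64 + 2.47 = 6.110 kΩ.
Voltage divider: V = V_supply · (6.110 / 8.070) = 12.8 × 0.7571 = 9.691 V.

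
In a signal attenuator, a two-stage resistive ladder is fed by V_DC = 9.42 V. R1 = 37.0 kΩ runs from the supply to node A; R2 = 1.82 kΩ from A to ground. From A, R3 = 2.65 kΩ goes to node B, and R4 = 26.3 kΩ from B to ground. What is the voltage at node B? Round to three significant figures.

The second stage (R3 + R4 = 28.95 kΩ) loads node A in parallel with R2.
Effective lower resistance at A: R2 ‖ 28.95 = 1.712 kΩ.
So V_A = 9.42 × 0.04423 = 0.4167 V.
V_B = V_A × 0.9085 = 0.3785 V.

V_B ≈ 0.379 V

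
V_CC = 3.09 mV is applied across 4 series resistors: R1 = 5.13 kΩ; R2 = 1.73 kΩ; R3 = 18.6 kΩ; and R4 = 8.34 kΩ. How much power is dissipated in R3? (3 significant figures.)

ΣR = 33.80 kΩ → I = 3.09/33.80 = 0.09142 µA.
P = I²R = 0.008358 × 18.6 = 0.1555 nW.

P ≈ 0.155 nW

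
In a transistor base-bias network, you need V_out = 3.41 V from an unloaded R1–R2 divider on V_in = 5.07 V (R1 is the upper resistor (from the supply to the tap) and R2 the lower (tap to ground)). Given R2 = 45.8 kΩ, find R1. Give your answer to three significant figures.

V_out/V_in = R2/(R1+R2) = 0.6726.
R1 = R2·(1/k − 1) = 45.8 × 0.4868 = 22.30 kΩ.

R1 ≈ 22.3 kΩ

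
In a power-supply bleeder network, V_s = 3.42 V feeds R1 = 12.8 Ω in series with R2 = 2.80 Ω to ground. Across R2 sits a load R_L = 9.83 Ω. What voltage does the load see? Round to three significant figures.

V_out ≈ 0.498 V

First combine the lower leg with the load: R2 ‖ R_L = 2.179 Ω.
Voltage divider with the loaded lower leg: V_out = 3.42 × 2.179/(12.8 + 2.179) = 3.42 × 0.1455 = 0.4976 V.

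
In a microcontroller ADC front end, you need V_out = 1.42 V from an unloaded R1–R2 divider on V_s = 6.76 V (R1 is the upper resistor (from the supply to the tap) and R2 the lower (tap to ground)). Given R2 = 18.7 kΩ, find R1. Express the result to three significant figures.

R1 ≈ 70.3 kΩ

The divider ratio is R2/(R1+R2) = 1.42/6.76 = 0.2101.
R1 = R2·(1/k − 1) = 18.7 × 3.761 = 70.32 kΩ.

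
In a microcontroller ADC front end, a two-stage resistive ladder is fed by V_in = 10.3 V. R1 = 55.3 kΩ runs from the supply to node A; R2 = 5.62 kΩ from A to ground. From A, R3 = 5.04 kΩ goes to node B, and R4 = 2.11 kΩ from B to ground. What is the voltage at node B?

V_B ≈ 0.164 V

Node A sees R2 in parallel with the series input of stage 2, R3 + R4 = 7.150 kΩ.
Effective lower resistance at A: R2 ‖ 7.150 = 3.147 kΩ.
V_A = 10.3 × 3.147/(55.3 + 3.147) = 0.5545 V.
V_B = V_A × 0.2951 = 0.1636 V.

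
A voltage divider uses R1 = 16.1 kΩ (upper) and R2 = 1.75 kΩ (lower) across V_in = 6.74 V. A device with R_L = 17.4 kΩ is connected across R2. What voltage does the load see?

V_out ≈ 0.606 V

The load sits in parallel with R2, giving an effective lower resistance R2' = R2·R_L/(R2+R_L) = 1.590 kΩ.
Then V_out = V_in · R2'/(R1 + R2') = 6.74 × 1.590/17.69 = 0.6058 V.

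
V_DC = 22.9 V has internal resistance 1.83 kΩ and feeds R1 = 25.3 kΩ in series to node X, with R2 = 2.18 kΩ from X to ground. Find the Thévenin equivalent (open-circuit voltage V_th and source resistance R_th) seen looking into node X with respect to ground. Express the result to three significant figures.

V_th ≈ 1.70 V, R_th ≈ 2.02 kΩ

R1' = 1.83 + 25.3 = 27.13 kΩ (source resistance + R1).
With X open, the divider is unloaded: V_th = 22.9 × 2.18/29.31 = 1.703 V.
Looking into X with the source shorted: R_th = R1'·R2/(R1'+R2) = 27.13 × 2.18/29.31 = 2.018 kΩ.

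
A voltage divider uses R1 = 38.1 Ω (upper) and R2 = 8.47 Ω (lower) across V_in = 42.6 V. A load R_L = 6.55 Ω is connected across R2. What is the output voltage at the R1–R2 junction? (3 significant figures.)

V_out ≈ 3.76 V

First combine the lower leg with the load: R2 ‖ R_L = 3.694 Ω.
Then V_out = V_in · R2'/(R1 + R2') = 42.6 × 3.694/41.79 = 3.765 V.
(Unloaded it would be 7.75 V; the load pulls it down.)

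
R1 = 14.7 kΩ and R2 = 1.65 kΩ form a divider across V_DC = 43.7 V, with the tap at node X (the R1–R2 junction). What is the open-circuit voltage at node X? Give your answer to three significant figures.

V_th ≈ 4.41 V

With X open, the divider is unloaded: V_th = 43.7 × 1.65/16.35 = 4.410 V.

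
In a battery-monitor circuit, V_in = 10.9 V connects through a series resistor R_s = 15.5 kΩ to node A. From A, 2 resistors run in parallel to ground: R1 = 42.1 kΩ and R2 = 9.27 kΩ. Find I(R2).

I ≈ 0.387 mA

Combine the parallel branches: R_p = (1/42.1 + 1/9.27)⁻¹ = 7.597 kΩ.
Node voltage V_A = V_in · R_p/(R_s + R_p) = 10.9 × 0.3289 = 3.585 V.
I(R2) = V_A / R2 = 3.585/9.27 = 0.3868 mA.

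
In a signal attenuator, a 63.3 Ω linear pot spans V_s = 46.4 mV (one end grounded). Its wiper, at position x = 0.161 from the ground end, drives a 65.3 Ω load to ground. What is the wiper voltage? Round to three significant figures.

V_out ≈ 6.61 mV

Lower segment x·R_p = 10.19 Ω; upper segment (1−x)·R_p = 53.11 Ω.
(x·R_p) ‖ R_L = 8.815 Ω.
V_out = 46.4 × 8.815/(53.11 + 8.815) = 6.605 mV.
(Unloaded: V_out = x·V_s = 7.47 mV.)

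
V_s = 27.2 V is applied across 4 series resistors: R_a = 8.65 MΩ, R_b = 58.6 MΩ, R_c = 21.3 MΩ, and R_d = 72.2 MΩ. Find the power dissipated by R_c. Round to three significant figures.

The common current is I = 27.2/160.8 = 0.1692 µA.
P(R_c) = I²·R_c = (0.1692)² × 21.3 = 0.6098 µW.

P ≈ 0.610 µW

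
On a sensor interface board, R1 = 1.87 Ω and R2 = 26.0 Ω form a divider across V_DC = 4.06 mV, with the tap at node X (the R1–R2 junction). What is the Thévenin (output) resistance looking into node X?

R_th ≈ 1.74 Ω

With V_DC suppressed (replaced by a short), R_th = R1 ‖ R2 = (1.870 × 26.0)/(1.870 + 26.0) = 1.745 Ω.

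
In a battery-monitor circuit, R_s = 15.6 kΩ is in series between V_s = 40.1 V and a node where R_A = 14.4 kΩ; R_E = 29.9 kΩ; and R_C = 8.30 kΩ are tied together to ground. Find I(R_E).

Equivalent of the parallel group: R_p = 4.477 kΩ.
V_A by voltage divider: V_A = 40.1 × 4.477/(15.6 + 4.477) = 8.942 V.
Branch current I = V_A/R_E = 8.942/29.9 = 0.2991 mA.
(Check via current divider: I_total = 1.997 mA; share G_k/ΣG = 0.1497 → same result.)

I ≈ 0.299 mA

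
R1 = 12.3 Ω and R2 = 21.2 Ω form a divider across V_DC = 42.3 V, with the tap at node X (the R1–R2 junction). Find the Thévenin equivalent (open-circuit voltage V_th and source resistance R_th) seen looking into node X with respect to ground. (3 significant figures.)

With X open, the divider is unloaded: V_th = 42.3 × 21.2/33.50 = 26.77 V.
Looking into X with the source shorted: R_th = R1·R2/(R1+R2) = 12.30 × 21.2/33.50 = 7.784 Ω.

V_th ≈ 26.8 V, R_th ≈ 7.78 Ω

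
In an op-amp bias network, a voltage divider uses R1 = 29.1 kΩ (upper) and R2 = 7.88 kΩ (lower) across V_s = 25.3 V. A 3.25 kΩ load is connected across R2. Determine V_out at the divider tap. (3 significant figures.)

V_out ≈ 1.85 V

The load sits in parallel with R2, giving an effective lower resistance R2' = R2·R_L/(R2+R_L) = 2.301 kΩ.
Then V_out = V_s · R2'/(R1 + R2') = 25.3 × 2.301/31.40 = 1.854 V.
(Unloaded it would be 5.39 V; the load pulls it down.)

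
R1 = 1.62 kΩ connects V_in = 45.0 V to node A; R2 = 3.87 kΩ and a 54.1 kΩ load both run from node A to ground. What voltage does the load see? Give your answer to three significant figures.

V_out ≈ 31.1 V

R2 ‖ R_L = (3.87 × 54.1)/(3.87 + 54.1) = 3.612 kΩ.
Now apply the divider: V_out = 45.0 × 0.6903 = 31.07 V.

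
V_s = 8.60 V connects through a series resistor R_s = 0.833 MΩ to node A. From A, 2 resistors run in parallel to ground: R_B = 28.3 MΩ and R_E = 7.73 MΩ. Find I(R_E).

I ≈ 0.978 µA

Equivalent of the parallel group: R_p = 6.072 MΩ.
Node voltage V_A = V_s · R_p/(R_s + R_p) = 8.60 × 0.8794 = 7.562 V.
Branch current I = V_A/R_E = 7.562/7.73 = 0.9783 µA.
(Equivalently: I_total = 1.246 µA, then current-divider fraction G_k/ΣG = 0.7855.)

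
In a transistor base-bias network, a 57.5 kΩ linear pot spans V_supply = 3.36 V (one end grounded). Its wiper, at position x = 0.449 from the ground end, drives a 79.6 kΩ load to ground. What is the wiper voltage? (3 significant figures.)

V_out ≈ 1.28 V

The pot divides into 31.68 kΩ above the wiper and 25.82 kΩ below.
R_L loads the lower segment: effective lower R = 19.49 kΩ.
Then V_out = V_supply · 19.49/(31.68 + 19.49) = 1.280 V.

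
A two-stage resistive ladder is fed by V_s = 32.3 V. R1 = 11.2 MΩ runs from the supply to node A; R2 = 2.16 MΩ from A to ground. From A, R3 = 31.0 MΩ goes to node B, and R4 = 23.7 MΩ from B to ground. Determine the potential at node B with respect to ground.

V_B ≈ 2.19 V

The second stage (R3 + R4 = 54.70 MΩ) loads node A in parallel with R2.
R2 ‖ (R3+R4) = 2.078 MΩ.
First divider: V_A = V_s · 2.078/(11.2 + 2.078) = 5.055 V.
V_B = V_A × 0.4333 = 2.190 V.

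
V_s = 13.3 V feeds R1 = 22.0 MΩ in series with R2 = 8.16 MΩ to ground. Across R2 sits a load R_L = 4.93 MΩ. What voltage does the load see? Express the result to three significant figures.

R2 ‖ R_L = (8.16 × 4.93)/(8.16 + 4.93) = 3.073 MΩ.
Voltage divider with the loaded lower leg: V_out = 13.3 × 3.073/(22.0 + 3.073) = 13.3 × 0.1226 = 1.630 V.
(Unloaded it would be 3.60 V; the load pulls it down.)

V_out ≈ 1.63 V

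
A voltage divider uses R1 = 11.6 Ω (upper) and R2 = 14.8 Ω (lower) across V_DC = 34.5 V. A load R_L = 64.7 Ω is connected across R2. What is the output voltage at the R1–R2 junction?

R2 ‖ R_L = (14.8 × 64.7)/(14.8 + 64.7) = 12.04 Ω.
Then V_out = V_DC · R2'/(R1 + R2') = 34.5 × 12.04/23.64 = 17.57 V.
(Unloaded it would be 19.3 V; the load pulls it down.)

V_out ≈ 17.6 V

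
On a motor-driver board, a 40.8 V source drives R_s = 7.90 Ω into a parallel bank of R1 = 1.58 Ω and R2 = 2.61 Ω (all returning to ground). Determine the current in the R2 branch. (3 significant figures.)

I ≈ 1.73 A

Combine the parallel branches: R_p = (1/1.58 + 1/2.61)⁻¹ = 0.9842 Ω.
V_A = 40.8 × 0.9842/8.884 = 4.520 V.
Branch current I = V_A/R2 = 4.520/2.61 = 1.732 A.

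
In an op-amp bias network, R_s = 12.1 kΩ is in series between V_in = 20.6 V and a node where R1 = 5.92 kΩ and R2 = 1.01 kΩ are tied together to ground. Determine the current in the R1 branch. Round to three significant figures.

I ≈ 0.232 mA

Equivalent of the parallel group: R_p = 0.8628 kΩ.
V_A by voltage divider: V_A = 20.6 × 0.8628/(12.1 + 0.8628) = 1.371 V.
I(R1) = V_A / R1 = 1.371/5.92 = 0.2316 mA.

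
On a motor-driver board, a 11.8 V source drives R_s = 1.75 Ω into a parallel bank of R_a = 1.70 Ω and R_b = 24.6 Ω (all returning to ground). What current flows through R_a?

Equivalent of the parallel group: R_p = 1.590 Ω.
V_A = 11.8 × 1.590/3.340 = 5.618 V.
Branch current I = V_A/R_a = 5.618/1.70 = 3.304 A.
(Check via current divider: I_total = 3.533 A; share G_k/ΣG = 0.9354 → same result.)

I ≈ 3.30 A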